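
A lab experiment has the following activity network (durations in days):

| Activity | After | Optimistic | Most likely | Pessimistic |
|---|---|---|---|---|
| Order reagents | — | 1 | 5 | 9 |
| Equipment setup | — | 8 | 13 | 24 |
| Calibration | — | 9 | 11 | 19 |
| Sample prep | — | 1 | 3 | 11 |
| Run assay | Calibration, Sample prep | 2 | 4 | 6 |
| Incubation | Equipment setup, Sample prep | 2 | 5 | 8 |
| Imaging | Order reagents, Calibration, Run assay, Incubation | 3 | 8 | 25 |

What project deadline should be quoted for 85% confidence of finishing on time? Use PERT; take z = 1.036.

te_Order reagents = (1 + 4·5 + 9)/6 = 30/6 = 5; σ²_Order reagents = ((9−1)/6)² = 1.778
te_Equipment setup = (8 + 4·13 + 24)/6 = 84/6 = 14; σ²_Equipment setup = ((24−8)/6)² = 7.111
te_Calibration = (9 + 4·11 + 19)/6 = 72/6 = 12; σ²_Calibration = ((19−9)/6)² = 2.778
te_Sample prep = (1 + 4·3 + 11)/6 = 24/6 = 4; σ²_Sample prep = ((11−1)/6)² = 2.778
te_Run assay = (2 + 4·4 + 6)/6 = 24/6 = 4; σ²_Run assay = ((6−2)/6)² = 0.444
te_Incubation = (2 + 4·5 + 8)/6 = 30/6 = 5; σ²_Incubation = ((8−2)/6)² = 1.000
te_Imaging = (3 + 4·8 + 25)/6 = 60/6 = 10; σ²_Imaging = ((25−3)/6)² = 13.444

Forward pass:
ES_Order reagents = 0; EF_Order reagents = 5
ES_Equipment setup = 0; EF_Equipment setup = 14
ES_Calibration = 0; EF_Calibration = 12
ES_Sample prep = 0; EF_Sample prep = 4
ES_Run assay = max(EF_Calibration=12, EF_Sample prep=4) = 12; EF_Run assay = 12+4 = 16
ES_Incubation = max(EF_Equipment setup=14, EF_Sample prep=4) = 14; EF_Incubation = 14+5 = 19
ES_Imaging = max(EF_Order reagents=5, EF_Calibration=12, EF_Run assay=16, EF_Incubation=19) = 19; EF_Imaging = 19+10 = 29
Expected project duration μ = 29 days. Critical path: Equipment setup → Incubation → Imaging.

Variance along critical path = 7.111 + 1.000 + 13.444 = 21.556; σ = 4.643 days.
D = μ + z·σ = 29 + 1.036·4.643 = 33.8 days

33.8 days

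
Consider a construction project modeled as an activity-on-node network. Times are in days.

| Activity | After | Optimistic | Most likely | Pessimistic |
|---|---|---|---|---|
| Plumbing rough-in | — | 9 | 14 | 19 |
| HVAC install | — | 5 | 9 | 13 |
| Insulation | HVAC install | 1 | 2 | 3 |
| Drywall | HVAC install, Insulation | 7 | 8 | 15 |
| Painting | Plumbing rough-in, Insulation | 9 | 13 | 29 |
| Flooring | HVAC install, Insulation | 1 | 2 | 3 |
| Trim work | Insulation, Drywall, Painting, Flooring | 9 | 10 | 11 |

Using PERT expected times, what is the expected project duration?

te_Plumbing rough-in = (9 + 4·14 + 19)/6 = 84/6 = 14
te_HVAC install = (5 + 4·9 + 13)/6 = 54/6 = 9
te_Insulation = (1 + 4·2 + 3)/6 = 12/6 = 2
te_Drywall = (7 + 4·8 + 15)/6 = 54/6 = 9
te_Painting = (9 + 4·13 + 29)/6 = 90/6 = 15
te_Flooring = (1 + 4·2 + 3)/6 = 12/6 = 2
te_Trim work = (9 + 4·10 + 11)/6 = 60/6 = 10

Forward pass:
ES_Plumbing rough-in = 0; EF_Plumbing rough-in = 14
ES_HVAC install = 0; EF_HVAC install = 9
ES_Insulation = 9; EF_Insulation = 9+2 = 11
ES_Drywall = max(EF_HVAC install=9, EF_Insulation=11) = 11; EF_Drywall = 11+9 = 20
ES_Painting = max(EF_Plumbing rough-in=14, EF_Insulation=11) = 14; EF_Painting = 14+15 = 29
ES_Flooring = max(EF_HVAC install=9, EF_Insulation=11) = 11; EF_Flooring = 11+2 = 13
ES_Trim work = max(EF_Insulation=11, EF_Drywall=20, EF_Painting=29, EF_Flooring=13) = 29; EF_Trim work = 29+10 = 39
Expected project duration μ = 39 days. Critical path: Plumbing rough-in → Painting → Trim work.

39 days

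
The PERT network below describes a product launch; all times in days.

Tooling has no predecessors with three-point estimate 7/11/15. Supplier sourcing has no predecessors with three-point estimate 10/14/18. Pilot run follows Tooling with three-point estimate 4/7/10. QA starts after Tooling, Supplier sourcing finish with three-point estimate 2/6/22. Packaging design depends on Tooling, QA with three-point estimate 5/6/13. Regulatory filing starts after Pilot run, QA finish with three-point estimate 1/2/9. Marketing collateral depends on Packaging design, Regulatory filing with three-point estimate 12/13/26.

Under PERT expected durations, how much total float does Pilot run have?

te_Tooling = (7 + 4·11 + 15)/6 = 66/6 = 11
te_Supplier sourcing = (10 + 4·14 + 18)/6 = 84/6 = 14
te_Pilot run = (4 + 4·7 + 10)/6 = 42/6 = 7
te_QA = (2 + 4·6 + 22)/6 = 48/6 = 8
te_Packaging design = (5 + 4·6 + 13)/6 = 42/6 = 7
te_Regulatory filing = (1 + 4·2 + 9)/6 = 18/6 = 3
te_Marketing collateral = (12 + 4·13 + 26)/6 = 90/6 = 15

Forward pass:
ES_Tooling = 0; EF_Tooling = 11
ES_Supplier sourcing = 0; EF_Supplier sourcing = 14
ES_Pilot run = 11; EF_Pilot run = 11+7 = 18
ES_QA = max(EF_Tooling=11, EF_Supplier sourcing=14) = 14; EF_QA = 14+8 = 22
ES_Packaging design = max(EF_Tooling=11, EF_QA=22) = 22; EF_Packaging design = 22+7 = 29
ES_Regulatory filing = max(EF_Pilot run=18, EF_QA=22) = 22; EF_Regulatory filing = 22+3 = 25
ES_Marketing collateral = max(EF_Packaging design=29, EF_Regulatory filing=25) = 29; EF_Marketing collateral = 29+15 = 44
Expected project duration μ = 44 days. Critical path: Supplier sourcing → QA → Packaging design → Marketing collateral.

Backward pass:
LF_Marketing collateral = 44; LS_Marketing collateral = 44−15 = 29
LF_Regulatory filing = LS_Marketing collateral = 29; LS_Regulatory filing = 29−3 = 26
LF_Packaging design = LS_Marketing collateral = 29; LS_Packaging design = 29−7 = 22
LF_QA = min(LS_Packaging design=22, LS_Regulatory filing=26) = 22; LS_QA = 22−8 = 14
LF_Pilot run = LS_Regulatory filing = 26; LS_Pilot run = 26−7 = 19
LF_Supplier sourcing = LS_QA = 14; LS_Supplier sourcing = 14−14 = 0
LF_Tooling = min(LS_Pilot run=19, LS_QA=14, LS_Packaging design=22) = 14; LS_Tooling = 14−11 = 3
Slack_Pilot run = LS_Pilot run − ES_Pilot run = 19 − 11 = 8

8 days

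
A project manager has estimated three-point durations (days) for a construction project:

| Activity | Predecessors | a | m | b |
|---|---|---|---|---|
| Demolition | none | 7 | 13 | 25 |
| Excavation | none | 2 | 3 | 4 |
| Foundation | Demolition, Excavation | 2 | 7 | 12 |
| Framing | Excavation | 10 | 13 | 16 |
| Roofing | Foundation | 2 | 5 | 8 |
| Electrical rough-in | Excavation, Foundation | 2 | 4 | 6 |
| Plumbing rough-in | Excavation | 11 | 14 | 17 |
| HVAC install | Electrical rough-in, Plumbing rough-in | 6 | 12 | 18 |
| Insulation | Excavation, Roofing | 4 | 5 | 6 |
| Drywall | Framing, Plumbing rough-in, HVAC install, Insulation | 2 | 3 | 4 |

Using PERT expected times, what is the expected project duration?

40 days

te_Demolition = (7 + 4·13 + 25)/6 = 84/6 = 14
te_Excavation = (2 + 4·3 + 4)/6 = 18/6 = 3
te_Foundation = (2 + 4·7 + 12)/6 = 42/6 = 7
te_Framing = (10 + 4·13 + 16)/6 = 78/6 = 13
te_Roofing = (2 + 4·5 + 8)/6 = 30/6 = 5
te_Electrical rough-in = (2 + 4·4 + 6)/6 = 24/6 = 4
te_Plumbing rough-in = (11 + 4·14 + 17)/6 = 84/6 = 14
te_HVAC install = (6 + 4·12 + 18)/6 = 72/6 = 12
te_Insulation = (4 + 4·5 + 6)/6 = 30/6 = 5
te_Drywall = (2 + 4·3 + 4)/6 = 18/6 = 3

Forward pass:
ES_Demolition = 0; EF_Demolition = 14
ES_Excavation = 0; EF_Excavation = 3
ES_Foundation = max(EF_Demolition=14, EF_Excavation=3) = 14; EF_Foundation = 14+7 = 21
ES_Framing = 3; EF_Framing = 3+13 = 16
ES_Roofing = 21; EF_Roofing = 21+5 = 26
ES_Electrical rough-in = max(EF_Excavation=3, EF_Foundation=21) = 21; EF_Electrical rough-in = 21+4 = 25
ES_Plumbing rough-in = 3; EF_Plumbing rough-in = 3+14 = 17
ES_HVAC install = max(EF_Electrical rough-in=25, EF_Plumbing rough-in=17) = 25; EF_HVAC install = 25+12 = 37
ES_Insulation = max(EF_Excavation=3, EF_Roofing=26) = 26; EF_Insulation = 26+5 = 31
ES_Drywall = max(EF_Framing=16, EF_Plumbing rough-in=17, EF_HVAC install=37, EF_Insulation=31) = 37; EF_Drywall = 37+3 = 40
Expected project duration μ = 40 days. Critical path: Demolition → Foundation → Electrical rough-in → HVAC install → Drywall.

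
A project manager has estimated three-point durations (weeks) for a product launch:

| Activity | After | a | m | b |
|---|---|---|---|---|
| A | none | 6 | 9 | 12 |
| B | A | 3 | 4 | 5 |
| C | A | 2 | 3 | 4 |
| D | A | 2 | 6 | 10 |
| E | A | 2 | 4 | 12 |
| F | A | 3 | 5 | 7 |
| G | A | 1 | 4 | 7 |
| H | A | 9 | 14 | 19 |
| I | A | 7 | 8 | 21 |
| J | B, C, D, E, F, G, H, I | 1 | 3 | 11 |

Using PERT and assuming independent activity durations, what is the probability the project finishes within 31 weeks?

te_A = (6 + 4·9 + 12)/6 = 54/6 = 9; σ²_A = ((12−6)/6)² = 1.000
te_B = (3 + 4·4 + 5)/6 = 24/6 = 4; σ²_B = ((5−3)/6)² = 0.111
te_C = (2 + 4·3 + 4)/6 = 18/6 = 3; σ²_C = ((4−2)/6)² = 0.111
te_D = (2 + 4·6 + 10)/6 = 36/6 = 6; σ²_D = ((10−2)/6)² = 1.778
te_E = (2 + 4·4 + 12)/6 = 30/6 = 5; σ²_E = ((12−2)/6)² = 2.778
te_F = (3 + 4·5 + 7)/6 = 30/6 = 5; σ²_F = ((7−3)/6)² = 0.444
te_G = (1 + 4·4 + 7)/6 = 24/6 = 4; σ²_G = ((7−1)/6)² = 1.000
te_H = (9 + 4·14 + 19)/6 = 84/6 = 14; σ²_H = ((19−9)/6)² = 2.778
te_I = (7 + 4·8 + 21)/6 = 60/6 = 10; σ²_I = ((21−7)/6)² = 5.444
te_J = (1 + 4·3 + 11)/6 = 24/6 = 4; σ²_J = ((11−1)/6)² = 2.778

Forward pass:
ES_A = 0; EF_A = 9
ES_B = 9; EF_B = 9+4 = 13
ES_C = 9; EF_C = 9+3 = 12
ES_D = 9; EF_D = 9+6 = 15
ES_E = 9; EF_E = 9+5 = 14
ES_F = 9; EF_F = 9+5 = 14
ES_G = 9; EF_G = 9+4 = 13
ES_H = 9; EF_H = 9+14 = 23
ES_I = 9; EF_I = 9+10 = 19
ES_J = max(EF_B=13, EF_C=12, EF_D=15, EF_E=14, EF_F=14, EF_G=13, EF_H=23, EF_I=19) = 23; EF_J = 23+4 = 27
Expected project duration μ = 27 weeks. Critical path: A → H → J.

Variance along critical path = 1.000 + 2.778 + 2.778 = 6.556; σ = √6.556 = 2.560 weeks.
Z = (31 − 27) / 2.560 = 1.562
P(T ≤ 31) = Φ(1.562) ≈ 0.941

0.941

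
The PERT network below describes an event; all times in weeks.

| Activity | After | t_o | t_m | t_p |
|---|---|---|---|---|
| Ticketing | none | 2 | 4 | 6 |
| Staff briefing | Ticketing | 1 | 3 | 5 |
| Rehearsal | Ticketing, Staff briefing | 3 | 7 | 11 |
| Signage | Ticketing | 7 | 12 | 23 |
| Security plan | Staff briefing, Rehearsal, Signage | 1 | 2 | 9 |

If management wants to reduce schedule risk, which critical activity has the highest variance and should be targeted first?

te_Ticketing = (2 + 4·4 + 6)/6 = 24/6 = 4; σ²_Ticketing = ((6−2)/6)² = 0.444
te_Staff briefing = (1 + 4·3 + 5)/6 = 18/6 = 3; σ²_Staff briefing = ((5−1)/6)² = 0.444
te_Rehearsal = (3 + 4·7 + 11)/6 = 42/6 = 7; σ²_Rehearsal = ((11−3)/6)² = 1.778
te_Signage = (7 + 4·12 + 23)/6 = 78/6 = 13; σ²_Signage = ((23−7)/6)² = 7.111
te_Security plan = (1 + 4·2 + 9)/6 = 18/6 = 3; σ²_Security plan = ((9−1)/6)² = 1.778

Forward pass:
ES_Ticketing = 0; EF_Ticketing = 4
ES_Staff briefing = 4; EF_Staff briefing = 4+3 = 7
ES_Rehearsal = max(EF_Ticketing=4, EF_Staff briefing=7) = 7; EF_Rehearsal = 7+7 = 14
ES_Signage = 4; EF_Signage = 4+13 = 17
ES_Security plan = max(EF_Staff briefing=7, EF_Rehearsal=14, EF_Signage=17) = 17; EF_Security plan = 17+3 = 20
Expected project duration μ = 20 weeks. Critical path: Ticketing → Signage → Security plan.

Variances on critical path: σ²_Ticketing=0.444, σ²_Signage=7.111, σ²_Security plan=1.778.
Largest is σ²_Signage = 7.111.

Signage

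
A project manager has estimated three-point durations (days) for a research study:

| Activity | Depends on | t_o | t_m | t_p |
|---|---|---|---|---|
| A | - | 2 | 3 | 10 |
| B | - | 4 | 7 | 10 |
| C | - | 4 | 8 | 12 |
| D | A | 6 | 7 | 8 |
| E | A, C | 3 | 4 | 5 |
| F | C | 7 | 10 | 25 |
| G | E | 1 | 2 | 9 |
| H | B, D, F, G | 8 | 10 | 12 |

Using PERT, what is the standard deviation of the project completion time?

te_A = (2 + 4·3 + 10)/6 = 24/6 = 4; σ²_A = ((10−2)/6)² = 1.778
te_B = (4 + 4·7 + 10)/6 = 42/6 = 7; σ²_B = ((10−4)/6)² = 1.000
te_C = (4 + 4·8 + 12)/6 = 48/6 = 8; σ²_C = ((12−4)/6)² = 1.778
te_D = (6 + 4·7 + 8)/6 = 42/6 = 7; σ²_D = ((8−6)/6)² = 0.111
te_E = (3 + 4·4 + 5)/6 = 24/6 = 4; σ²_E = ((5−3)/6)² = 0.111
te_F = (7 + 4·10 + 25)/6 = 72/6 = 12; σ²_F = ((25−7)/6)² = 9.000
te_G = (1 + 4·2 + 9)/6 = 18/6 = 3; σ²_G = ((9−1)/6)² = 1.778
te_H = (8 + 4·10 + 12)/6 = 60/6 = 10; σ²_H = ((12−8)/6)² = 0.444

Forward pass:
ES_A = 0; EF_A = 4
ES_B = 0; EF_B = 7
ES_C = 0; EF_C = 8
ES_D = 4; EF_D = 4+7 = 11
ES_E = max(EF_A=4, EF_C=8) = 8; EF_E = 8+4 = 12
ES_F = 8; EF_F = 8+12 = 20
ES_G = 12; EF_G = 12+3 = 15
ES_H = max(EF_B=7, EF_D=11, EF_F=20, EF_G=15) = 20; EF_H = 20+10 = 30
Expected project duration μ = 30 days. Critical path: C → F → H.

Variance along critical path = 1.778 + 9.000 + 0.444 = 11.222
σ = √11.222 = 3.350 days

3.35 days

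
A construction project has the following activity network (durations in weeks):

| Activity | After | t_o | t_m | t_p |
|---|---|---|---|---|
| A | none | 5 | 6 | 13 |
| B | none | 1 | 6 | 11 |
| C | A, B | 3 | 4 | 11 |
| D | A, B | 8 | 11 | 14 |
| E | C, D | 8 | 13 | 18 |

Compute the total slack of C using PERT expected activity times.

6 weeks

te_A = (5 + 4·6 + 13)/6 = 42/6 = 7
te_B = (1 + 4·6 + 11)/6 = 36/6 = 6
te_C = (3 + 4·4 + 11)/6 = 30/6 = 5
te_D = (8 + 4·11 + 14)/6 = 66/6 = 11
te_E = (8 + 4·13 + 18)/6 = 78/6 = 13

Forward pass:
ES_A = 0; EF_A = 7
ES_B = 0; EF_B = 6
ES_C = max(EF_A=7, EF_B=6) = 7; EF_C = 7+5 = 12
ES_D = max(EF_A=7, EF_B=6) = 7; EF_D = 7+11 = 18
ES_E = max(EF_C=12, EF_D=18) = 18; EF_E = 18+13 = 31
Expected project duration μ = 31 weeks. Critical path: A → D → E.

Backward pass:
LF_E = 31; LS_E = 31−13 = 18
LF_D = LS_E = 18; LS_D = 18−11 = 7
LF_C = LS_E = 18; LS_C = 18−5 = 13
LF_B = min(LS_C=13, LS_D=7) = 7; LS_B = 7−6 = 1
LF_A = min(LS_C=13, LS_D=7) = 7; LS_A = 7−7 = 0
Slack_C = LS_C − ES_C = 13 − 7 = 6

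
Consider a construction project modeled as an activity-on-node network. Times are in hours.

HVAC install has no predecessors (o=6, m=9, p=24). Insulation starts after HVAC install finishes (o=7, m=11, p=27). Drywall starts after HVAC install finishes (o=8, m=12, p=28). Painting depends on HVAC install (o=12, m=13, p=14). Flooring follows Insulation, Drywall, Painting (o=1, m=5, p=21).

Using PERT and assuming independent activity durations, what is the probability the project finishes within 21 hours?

te_HVAC install = (6 + 4·9 + 24)/6 = 66/6 = 11; σ²_HVAC install = ((24−6)/6)² = 9.000
te_Insulation = (7 + 4·11 + 27)/6 = 78/6 = 13; σ²_Insulation = ((27−7)/6)² = 11.111
te_Drywall = (8 + 4·12 + 28)/6 = 84/6 = 14; σ²_Drywall = ((28−8)/6)² = 11.111
te_Painting = (12 + 4·13 + 14)/6 = 78/6 = 13; σ²_Painting = ((14−12)/6)² = 0.111
te_Flooring = (1 + 4·5 + 21)/6 = 42/6 = 7; σ²_Flooring = ((21−1)/6)² = 11.111

Forward pass:
ES_HVAC install = 0; EF_HVAC install = 11
ES_Insulation = 11; EF_Insulation = 11+13 = 24
ES_Drywall = 11; EF_Drywall = 11+14 = 25
ES_Painting = 11; EF_Painting = 11+13 = 24
ES_Flooring = max(EF_Insulation=24, EF_Drywall=25, EF_Painting=24) = 25; EF_Flooring = 25+7 = 32
Expected project duration μ = 32 hours. Critical path: HVAC install → Drywall → Flooring.

Variance along critical path = 9.000 + 11.111 + 11.111 = 31.222; σ = √31.222 = 5.588 hours.
Z = (21 − 32) / 5.588 = -1.969
P(T ≤ 21) = Φ(-1.969) ≈ 0.024

0.024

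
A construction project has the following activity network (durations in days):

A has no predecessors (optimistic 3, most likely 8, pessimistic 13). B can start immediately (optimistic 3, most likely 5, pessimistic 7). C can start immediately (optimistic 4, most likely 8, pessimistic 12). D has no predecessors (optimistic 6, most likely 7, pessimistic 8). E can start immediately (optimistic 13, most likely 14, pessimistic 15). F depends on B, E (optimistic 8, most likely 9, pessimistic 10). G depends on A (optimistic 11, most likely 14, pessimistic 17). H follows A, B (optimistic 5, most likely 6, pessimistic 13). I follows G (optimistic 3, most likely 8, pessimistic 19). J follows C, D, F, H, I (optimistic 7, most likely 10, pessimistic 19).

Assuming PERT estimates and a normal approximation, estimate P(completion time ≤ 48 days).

te_A = (3 + 4·8 + 13)/6 = 48/6 = 8; σ²_A = ((13−3)/6)² = 2.778
te_B = (3 + 4·5 + 7)/6 = 30/6 = 5; σ²_B = ((7−3)/6)² = 0.444
te_C = (4 + 4·8 + 12)/6 = 48/6 = 8; σ²_C = ((12−4)/6)² = 1.778
te_D = (6 + 4·7 + 8)/6 = 42/6 = 7; σ²_D = ((8−6)/6)² = 0.111
te_E = (13 + 4·14 + 15)/6 = 84/6 = 14; σ²_E = ((15−13)/6)² = 0.111
te_F = (8 + 4·9 + 10)/6 = 54/6 = 9; σ²_F = ((10−8)/6)² = 0.111
te_G = (11 + 4·14 + 17)/6 = 84/6 = 14; σ²_G = ((17−11)/6)² = 1.000
te_H = (5 + 4·6 + 13)/6 = 42/6 = 7; σ²_H = ((13−5)/6)² = 1.778
te_I = (3 + 4·8 + 19)/6 = 54/6 = 9; σ²_I = ((19−3)/6)² = 7.111
te_J = (7 + 4·10 + 19)/6 = 66/6 = 11; σ²_J = ((19−7)/6)² = 4.000

Forward pass:
ES_A = 0; EF_A = 8
ES_B = 0; EF_B = 5
ES_C = 0; EF_C = 8
ES_D = 0; EF_D = 7
ES_E = 0; EF_E = 14
ES_F = max(EF_B=5, EF_E=14) = 14; EF_F = 14+9 = 23
ES_G = 8; EF_G = 8+14 = 22
ES_H = max(EF_A=8, EF_B=5) = 8; EF_H = 8+7 = 15
ES_I = 22; EF_I = 22+9 = 31
ES_J = max(EF_C=8, EF_D=7, EF_F=23, EF_H=15, EF_I=31) = 31; EF_J = 31+11 = 42
Expected project duration μ = 42 days. Critical path: A → G → I → J.

Variance along critical path = 2.778 + 1.000 + 7.111 + 4.000 = 14.889; σ = √14.889 = 3.859 days.
Z = (48 − 42) / 3.859 = 1.555
P(T ≤ 48) = Φ(1.555) ≈ 0.940

0.940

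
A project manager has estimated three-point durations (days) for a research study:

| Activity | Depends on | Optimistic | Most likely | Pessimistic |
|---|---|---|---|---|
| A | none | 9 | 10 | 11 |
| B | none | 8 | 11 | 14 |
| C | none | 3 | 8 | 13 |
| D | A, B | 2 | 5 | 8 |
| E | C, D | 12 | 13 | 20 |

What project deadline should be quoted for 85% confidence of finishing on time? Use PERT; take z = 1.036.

32.0 days

te_A = (9 + 4·10 + 11)/6 = 60/6 = 10; σ²_A = ((11−9)/6)² = 0.111
te_B = (8 + 4·11 + 14)/6 = 66/6 = 11; σ²_B = ((14−8)/6)² = 1.000
te_C = (3 + 4·8 + 13)/6 = 48/6 = 8; σ²_C = ((13−3)/6)² = 2.778
te_D = (2 + 4·5 + 8)/6 = 30/6 = 5; σ²_D = ((8−2)/6)² = 1.000
te_E = (12 + 4·13 + 20)/6 = 84/6 = 14; σ²_E = ((20−12)/6)² = 1.778

Forward pass:
ES_A = 0; EF_A = 10
ES_B = 0; EF_B = 11
ES_C = 0; EF_C = 8
ES_D = max(EF_A=10, EF_B=11) = 11; EF_D = 11+5 = 16
ES_E = max(EF_C=8, EF_D=16) = 16; EF_E = 16+14 = 30
Expected project duration μ = 30 days. Critical path: B → D → E.

Variance along critical path = 1.000 + 1.000 + 1.778 = 3.778; σ = 1.944 days.
D = μ + z·σ = 30 + 1.036·1.944 = 32.0 days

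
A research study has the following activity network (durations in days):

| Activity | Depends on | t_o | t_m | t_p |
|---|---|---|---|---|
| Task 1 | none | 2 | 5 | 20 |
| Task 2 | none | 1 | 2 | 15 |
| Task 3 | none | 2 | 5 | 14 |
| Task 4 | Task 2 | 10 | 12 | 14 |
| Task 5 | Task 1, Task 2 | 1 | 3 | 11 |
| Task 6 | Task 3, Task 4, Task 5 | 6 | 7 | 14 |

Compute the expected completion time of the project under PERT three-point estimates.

te_Task 1 = (2 + 4·5 + 20)/6 = 42/6 = 7
te_Task 2 = (1 + 4·2 + 15)/6 = 24/6 = 4
te_Task 3 = (2 + 4·5 + 14)/6 = 36/6 = 6
te_Task 4 = (10 + 4·12 + 14)/6 = 72/6 = 12
te_Task 5 = (1 + 4·3 + 11)/6 = 24/6 = 4
te_Task 6 = (6 + 4·7 + 14)/6 = 48/6 = 8

Forward pass:
ES_Task 1 = 0; EF_Task 1 = 7
ES_Task 2 = 0; EF_Task 2 = 4
ES_Task 3 = 0; EF_Task 3 = 6
ES_Task 4 = 4; EF_Task 4 = 4+12 = 16
ES_Task 5 = max(EF_Task 1=7, EF_Task 2=4) = 7; EF_Task 5 = 7+4 = 11
ES_Task 6 = max(EF_Task 3=6, EF_Task 4=16, EF_Task 5=11) = 16; EF_Task 6 = 16+8 = 24
Expected project duration μ = 24 days. Critical path: Task 2 → Task 4 → Task 6.

24 days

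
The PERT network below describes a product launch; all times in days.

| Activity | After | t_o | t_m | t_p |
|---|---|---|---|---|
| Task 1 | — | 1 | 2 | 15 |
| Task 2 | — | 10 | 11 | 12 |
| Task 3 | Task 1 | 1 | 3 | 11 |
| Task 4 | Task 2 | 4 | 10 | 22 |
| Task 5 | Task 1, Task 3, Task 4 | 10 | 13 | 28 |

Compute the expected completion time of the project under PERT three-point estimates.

te_Task 1 = (1 + 4·2 + 15)/6 = 24/6 = 4
te_Task 2 = (10 + 4·11 + 12)/6 = 66/6 = 11
te_Task 3 = (1 + 4·3 + 11)/6 = 24/6 = 4
te_Task 4 = (4 + 4·10 + 22)/6 = 66/6 = 11
te_Task 5 = (10 + 4·13 + 28)/6 = 90/6 = 15

Forward pass:
ES_Task 1 = 0; EF_Task 1 = 4
ES_Task 2 = 0; EF_Task 2 = 11
ES_Task 3 = 4; EF_Task 3 = 4+4 = 8
ES_Task 4 = 11; EF_Task 4 = 11+11 = 22
ES_Task 5 = max(EF_Task 1=4, EF_Task 3=8, EF_Task 4=22) = 22; EF_Task 5 = 22+15 = 37
Expected project duration μ = 37 days. Critical path: Task 2 → Task 4 → Task 5.

37 days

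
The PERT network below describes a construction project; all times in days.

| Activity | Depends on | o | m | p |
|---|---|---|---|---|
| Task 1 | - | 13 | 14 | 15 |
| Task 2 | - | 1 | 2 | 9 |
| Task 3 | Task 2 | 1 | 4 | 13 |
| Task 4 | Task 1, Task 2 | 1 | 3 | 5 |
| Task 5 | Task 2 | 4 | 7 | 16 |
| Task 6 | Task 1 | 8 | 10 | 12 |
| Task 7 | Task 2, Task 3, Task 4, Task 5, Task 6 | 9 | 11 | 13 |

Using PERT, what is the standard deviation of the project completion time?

1.00 days

te_Task 1 = (13 + 4·14 + 15)/6 = 84/6 = 14; σ²_Task 1 = ((15−13)/6)² = 0.111
te_Task 2 = (1 + 4·2 + 9)/6 = 18/6 = 3; σ²_Task 2 = ((9−1)/6)² = 1.778
te_Task 3 = (1 + 4·4 + 13)/6 = 30/6 = 5; σ²_Task 3 = ((13−1)/6)² = 4.000
te_Task 4 = (1 + 4·3 + 5)/6 = 18/6 = 3; σ²_Task 4 = ((5−1)/6)² = 0.444
te_Task 5 = (4 + 4·7 + 16)/6 = 48/6 = 8; σ²_Task 5 = ((16−4)/6)² = 4.000
te_Task 6 = (8 + 4·10 + 12)/6 = 60/6 = 10; σ²_Task 6 = ((12−8)/6)² = 0.444
te_Task 7 = (9 + 4·11 + 13)/6 = 66/6 = 11; σ²_Task 7 = ((13−9)/6)² = 0.444

Forward pass:
ES_Task 1 = 0; EF_Task 1 = 14
ES_Task 2 = 0; EF_Task 2 = 3
ES_Task 3 = 3; EF_Task 3 = 3+5 = 8
ES_Task 4 = max(EF_Task 1=14, EF_Task 2=3) = 14; EF_Task 4 = 14+3 = 17
ES_Task 5 = 3; EF_Task 5 = 3+8 = 11
ES_Task 6 = 14; EF_Task 6 = 14+10 = 24
ES_Task 7 = max(EF_Task 2=3, EF_Task 3=8, EF_Task 4=17, EF_Task 5=11, EF_Task 6=24) = 24; EF_Task 7 = 24+11 = 35
Expected project duration μ = 35 days. Critical path: Task 1 → Task 6 → Task 7.

Variance along critical path = 0.111 + 0.444 + 0.444 = 1.000
σ = √1.000 = 1.000 days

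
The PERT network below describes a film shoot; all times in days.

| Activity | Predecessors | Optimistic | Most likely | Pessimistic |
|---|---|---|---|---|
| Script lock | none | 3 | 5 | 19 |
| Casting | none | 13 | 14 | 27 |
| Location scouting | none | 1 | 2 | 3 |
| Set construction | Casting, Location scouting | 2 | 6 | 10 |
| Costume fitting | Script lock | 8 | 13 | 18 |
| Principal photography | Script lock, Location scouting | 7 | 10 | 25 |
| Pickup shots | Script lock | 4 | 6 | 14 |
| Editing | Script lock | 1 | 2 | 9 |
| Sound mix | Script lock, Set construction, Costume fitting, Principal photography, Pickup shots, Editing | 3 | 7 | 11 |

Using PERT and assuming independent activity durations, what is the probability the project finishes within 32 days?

te_Script lock = (3 + 4·5 + 19)/6 = 42/6 = 7; σ²_Script lock = ((19−3)/6)² = 7.111
te_Casting = (13 + 4·14 + 27)/6 = 96/6 = 16; σ²_Casting = ((27−13)/6)² = 5.444
te_Location scouting = (1 + 4·2 + 3)/6 = 12/6 = 2; σ²_Location scouting = ((3−1)/6)² = 0.111
te_Set construction = (2 + 4·6 + 10)/6 = 36/6 = 6; σ²_Set construction = ((10−2)/6)² = 1.778
te_Costume fitting = (8 + 4·13 + 18)/6 = 78/6 = 13; σ²_Costume fitting = ((18−8)/6)² = 2.778
te_Principal photography = (7 + 4·10 + 25)/6 = 72/6 = 12; σ²_Principal photography = ((25−7)/6)² = 9.000
te_Pickup shots = (4 + 4·6 + 14)/6 = 42/6 = 7; σ²_Pickup shots = ((14−4)/6)² = 2.778
te_Editing = (1 + 4·2 + 9)/6 = 18/6 = 3; σ²_Editing = ((9−1)/6)² = 1.778
te_Sound mix = (3 + 4·7 + 11)/6 = 42/6 = 7; σ²_Sound mix = ((11−3)/6)² = 1.778

Forward pass:
ES_Script lock = 0; EF_Script lock = 7
ES_Casting = 0; EF_Casting = 16
ES_Location scouting = 0; EF_Location scouting = 2
ES_Set construction = max(EF_Casting=16, EF_Location scouting=2) = 16; EF_Set construction = 16+6 = 22
ES_Costume fitting = 7; EF_Costume fitting = 7+13 = 20
ES_Principal photography = max(EF_Script lock=7, EF_Location scouting=2) = 7; EF_Principal photography = 7+12 = 19
ES_Pickup shots = 7; EF_Pickup shots = 7+7 = 14
ES_Editing = 7; EF_Editing = 7+3 = 10
ES_Sound mix = max(EF_Script lock=7, EF_Set construction=22, EF_Costume fitting=20, EF_Principal photography=19, EF_Pickup shots=14, EF_Editing=10) = 22; EF_Sound mix = 22+7 = 29
Expected project duration μ = 29 days. Critical path: Casting → Set construction → Sound mix.

Variance along critical path = 5.444 + 1.778 + 1.778 = 9.000; σ = √9.000 = 3.000 days.
Z = (32 − 29) / 3.000 = 1.000
P(T ≤ 32) = Φ(1.000) ≈ 0.841

0.841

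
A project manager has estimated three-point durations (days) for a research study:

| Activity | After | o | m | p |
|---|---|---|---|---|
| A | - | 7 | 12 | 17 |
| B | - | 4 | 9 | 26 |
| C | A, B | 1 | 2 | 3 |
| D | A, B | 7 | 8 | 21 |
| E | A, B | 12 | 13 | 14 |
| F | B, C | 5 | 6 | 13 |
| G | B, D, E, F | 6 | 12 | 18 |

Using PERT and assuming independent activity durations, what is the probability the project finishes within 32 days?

0.028

te_A = (7 + 4·12 + 17)/6 = 72/6 = 12; σ²_A = ((17−7)/6)² = 2.778
te_B = (4 + 4·9 + 26)/6 = 66/6 = 11; σ²_B = ((26−4)/6)² = 13.444
te_C = (1 + 4·2 + 3)/6 = 12/6 = 2; σ²_C = ((3−1)/6)² = 0.111
te_D = (7 + 4·8 + 21)/6 = 60/6 = 10; σ²_D = ((21−7)/6)² = 5.444
te_E = (12 + 4·13 + 14)/6 = 78/6 = 13; σ²_E = ((14−12)/6)² = 0.111
te_F = (5 + 4·6 + 13)/6 = 42/6 = 7; σ²_F = ((13−5)/6)² = 1.778
te_G = (6 + 4·12 + 18)/6 = 72/6 = 12; σ²_G = ((18−6)/6)² = 4.000

Forward pass:
ES_A = 0; EF_A = 12
ES_B = 0; EF_B = 11
ES_C = max(EF_A=12, EF_B=11) = 12; EF_C = 12+2 = 14
ES_D = max(EF_A=12, EF_B=11) = 12; EF_D = 12+10 = 22
ES_E = max(EF_A=12, EF_B=11) = 12; EF_E = 12+13 = 25
ES_F = max(EF_B=11, EF_C=14) = 14; EF_F = 14+7 = 21
ES_G = max(EF_B=11, EF_D=22, EF_E=25, EF_F=21) = 25; EF_G = 25+12 = 37
Expected project duration μ = 37 days. Critical path: A → E → G.

Variance along critical path = 2.778 + 0.111 + 4.000 = 6.889; σ = √6.889 = 2.625 days.
Z = (32 − 37) / 2.625 = -1.905
P(T ≤ 32) = Φ(-1.905) ≈ 0.028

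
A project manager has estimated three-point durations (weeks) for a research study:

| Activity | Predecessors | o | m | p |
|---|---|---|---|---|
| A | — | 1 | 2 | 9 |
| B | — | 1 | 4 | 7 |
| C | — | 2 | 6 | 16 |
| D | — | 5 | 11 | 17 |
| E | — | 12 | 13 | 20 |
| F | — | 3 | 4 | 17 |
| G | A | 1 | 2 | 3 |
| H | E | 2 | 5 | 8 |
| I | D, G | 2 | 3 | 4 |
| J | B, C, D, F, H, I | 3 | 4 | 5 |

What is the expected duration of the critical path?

te_A = (1 + 4·2 + 9)/6 = 18/6 = 3
te_B = (1 + 4·4 + 7)/6 = 24/6 = 4
te_C = (2 + 4·6 + 16)/6 = 42/6 = 7
te_D = (5 + 4·11 + 17)/6 = 66/6 = 11
te_E = (12 + 4·13 + 20)/6 = 84/6 = 14
te_F = (3 + 4·4 + 17)/6 = 36/6 = 6
te_G = (1 + 4·2 + 3)/6 = 12/6 = 2
te_H = (2 + 4·5 + 8)/6 = 30/6 = 5
te_I = (2 + 4·3 + 4)/6 = 18/6 = 3
te_J = (3 + 4·4 + 5)/6 = 24/6 = 4

Forward pass:
ES_A = 0; EF_A = 3
ES_B = 0; EF_B = 4
ES_C = 0; EF_C = 7
ES_D = 0; EF_D = 11
ES_E = 0; EF_E = 14
ES_F = 0; EF_F = 6
ES_G = 3; EF_G = 3+2 = 5
ES_H = 14; EF_H = 14+5 = 19
ES_I = max(EF_D=11, EF_G=5) = 11; EF_I = 11+3 = 14
ES_J = max(EF_B=4, EF_C=7, EF_D=11, EF_F=6, EF_H=19, EF_I=14) = 19; EF_J = 19+4 = 23
Expected project duration μ = 23 weeks. Critical path: E → H → J.

23 weeks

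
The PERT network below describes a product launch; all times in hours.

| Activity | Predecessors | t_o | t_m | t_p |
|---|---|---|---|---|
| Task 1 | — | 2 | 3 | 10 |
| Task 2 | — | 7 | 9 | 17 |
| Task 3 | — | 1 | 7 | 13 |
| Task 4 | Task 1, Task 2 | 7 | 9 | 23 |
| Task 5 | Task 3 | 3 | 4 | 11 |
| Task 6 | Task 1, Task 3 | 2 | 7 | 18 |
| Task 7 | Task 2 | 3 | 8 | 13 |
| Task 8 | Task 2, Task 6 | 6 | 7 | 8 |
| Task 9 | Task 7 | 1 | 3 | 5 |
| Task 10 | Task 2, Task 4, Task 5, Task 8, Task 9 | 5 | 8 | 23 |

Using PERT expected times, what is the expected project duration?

te_Task 1 = (2 + 4·3 + 10)/6 = 24/6 = 4
te_Task 2 = (7 + 4·9 + 17)/6 = 60/6 = 10
te_Task 3 = (1 + 4·7 + 13)/6 = 42/6 = 7
te_Task 4 = (7 + 4·9 + 23)/6 = 66/6 = 11
te_Task 5 = (3 + 4·4 + 11)/6 = 30/6 = 5
te_Task 6 = (2 + 4·7 + 18)/6 = 48/6 = 8
te_Task 7 = (3 + 4·8 + 13)/6 = 48/6 = 8
te_Task 8 = (6 + 4·7 + 8)/6 = 42/6 = 7
te_Task 9 = (1 + 4·3 + 5)/6 = 18/6 = 3
te_Task 10 = (5 + 4·8 + 23)/6 = 60/6 = 10

Forward pass:
ES_Task 1 = 0; EF_Task 1 = 4
ES_Task 2 = 0; EF_Task 2 = 10
ES_Task 3 = 0; EF_Task 3 = 7
ES_Task 4 = max(EF_Task 1=4, EF_Task 2=10) = 10; EF_Task 4 = 10+11 = 21
ES_Task 5 = 7; EF_Task 5 = 7+5 = 12
ES_Task 6 = max(EF_Task 1=4, EF_Task 3=7) = 7; EF_Task 6 = 7+8 = 15
ES_Task 7 = 10; EF_Task 7 = 10+8 = 18
ES_Task 8 = max(EF_Task 2=10, EF_Task 6=15) = 15; EF_Task 8 = 15+7 = 22
ES_Task 9 = 18; EF_Task 9 = 18+3 = 21
ES_Task 10 = max(EF_Task 2=10, EF_Task 4=21, EF_Task 5=12, EF_Task 8=22, EF_Task 9=21) = 22; EF_Task 10 = 22+10 = 32
Expected project duration μ = 32 hours. Critical path: Task 3 → Task 6 → Task 8 → Task 10.

32 hours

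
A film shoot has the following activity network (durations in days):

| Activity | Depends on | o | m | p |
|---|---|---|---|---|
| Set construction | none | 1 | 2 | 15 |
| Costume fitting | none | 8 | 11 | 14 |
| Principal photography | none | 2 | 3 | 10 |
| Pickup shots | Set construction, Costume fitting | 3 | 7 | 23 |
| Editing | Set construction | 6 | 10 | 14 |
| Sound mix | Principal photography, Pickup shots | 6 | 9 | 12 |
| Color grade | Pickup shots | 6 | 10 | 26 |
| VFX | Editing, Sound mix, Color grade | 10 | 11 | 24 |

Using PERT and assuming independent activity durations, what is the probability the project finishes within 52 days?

te_Set construction = (1 + 4·2 + 15)/6 = 24/6 = 4; σ²_Set construction = ((15−1)/6)² = 5.444
te_Costume fitting = (8 + 4·11 + 14)/6 = 66/6 = 11; σ²_Costume fitting = ((14−8)/6)² = 1.000
te_Principal photography = (2 + 4·3 + 10)/6 = 24/6 = 4; σ²_Principal photography = ((10−2)/6)² = 1.778
te_Pickup shots = (3 + 4·7 + 23)/6 = 54/6 = 9; σ²_Pickup shots = ((23−3)/6)² = 11.111
te_Editing = (6 + 4·10 + 14)/6 = 60/6 = 10; σ²_Editing = ((14−6)/6)² = 1.778
te_Sound mix = (6 + 4·9 + 12)/6 = 54/6 = 9; σ²_Sound mix = ((12−6)/6)² = 1.000
te_Color grade = (6 + 4·10 + 26)/6 = 72/6 = 12; σ²_Color grade = ((26−6)/6)² = 11.111
te_VFX = (10 + 4·11 + 24)/6 = 78/6 = 13; σ²_VFX = ((24−10)/6)² = 5.444

Forward pass:
ES_Set construction = 0; EF_Set construction = 4
ES_Costume fitting = 0; EF_Costume fitting = 11
ES_Principal photography = 0; EF_Principal photography = 4
ES_Pickup shots = max(EF_Set construction=4, EF_Costume fitting=11) = 11; EF_Pickup shots = 11+9 = 20
ES_Editing = 4; EF_Editing = 4+10 = 14
ES_Sound mix = max(EF_Principal photography=4, EF_Pickup shots=20) = 20; EF_Sound mix = 20+9 = 29
ES_Color grade = 20; EF_Color grade = 20+12 = 32
ES_VFX = max(EF_Editing=14, EF_Sound mix=29, EF_Color grade=32) = 32; EF_VFX = 32+13 = 45
Expected project duration μ = 45 days. Critical path: Costume fitting → Pickup shots → Color grade → VFX.

Variance along critical path = 1.000 + 11.111 + 11.111 + 5.444 = 28.667; σ = √28.667 = 5.354 days.
Z = (52 − 45) / 5.354 = 1.307
P(T ≤ 52) = Φ(1.307) ≈ 0.904

0.904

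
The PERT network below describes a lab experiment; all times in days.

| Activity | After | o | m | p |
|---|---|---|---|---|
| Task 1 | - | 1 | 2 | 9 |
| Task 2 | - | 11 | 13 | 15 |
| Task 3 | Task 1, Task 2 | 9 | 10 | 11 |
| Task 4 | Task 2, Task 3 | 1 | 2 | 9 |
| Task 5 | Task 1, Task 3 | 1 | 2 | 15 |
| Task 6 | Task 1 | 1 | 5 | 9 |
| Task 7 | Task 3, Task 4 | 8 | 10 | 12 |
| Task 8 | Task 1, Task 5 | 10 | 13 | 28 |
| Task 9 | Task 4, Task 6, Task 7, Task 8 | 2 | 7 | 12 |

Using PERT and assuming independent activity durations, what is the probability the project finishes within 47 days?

te_Task 1 = (1 + 4·2 + 9)/6 = 18/6 = 3; σ²_Task 1 = ((9−1)/6)² = 1.778
te_Task 2 = (11 + 4·13 + 15)/6 = 78/6 = 13; σ²_Task 2 = ((15−11)/6)² = 0.444
te_Task 3 = (9 + 4·10 + 11)/6 = 60/6 = 10; σ²_Task 3 = ((11−9)/6)² = 0.111
te_Task 4 = (1 + 4·2 + 9)/6 = 18/6 = 3; σ²_Task 4 = ((9−1)/6)² = 1.778
te_Task 5 = (1 + 4·2 + 15)/6 = 24/6 = 4; σ²_Task 5 = ((15−1)/6)² = 5.444
te_Task 6 = (1 + 4·5 + 9)/6 = 30/6 = 5; σ²_Task 6 = ((9−1)/6)² = 1.778
te_Task 7 = (8 + 4·10 + 12)/6 = 60/6 = 10; σ²_Task 7 = ((12−8)/6)² = 0.444
te_Task 8 = (10 + 4·13 + 28)/6 = 90/6 = 15; σ²_Task 8 = ((28−10)/6)² = 9.000
te_Task 9 = (2 + 4·7 + 12)/6 = 42/6 = 7; σ²_Task 9 = ((12−2)/6)² = 2.778

Forward pass:
ES_Task 1 = 0; EF_Task 1 = 3
ES_Task 2 = 0; EF_Task 2 = 13
ES_Task 3 = max(EF_Task 1=3, EF_Task 2=13) = 13; EF_Task 3 = 13+10 = 23
ES_Task 4 = max(EF_Task 2=13, EF_Task 3=23) = 23; EF_Task 4 = 23+3 = 26
ES_Task 5 = max(EF_Task 1=3, EF_Task 3=23) = 23; EF_Task 5 = 23+4 = 27
ES_Task 6 = 3; EF_Task 6 = 3+5 = 8
ES_Task 7 = max(EF_Task 3=23, EF_Task 4=26) = 26; EF_Task 7 = 26+10 = 36
ES_Task 8 = max(EF_Task 1=3, EF_Task 5=27) = 27; EF_Task 8 = 27+15 = 42
ES_Task 9 = max(EF_Task 4=26, EF_Task 6=8, EF_Task 7=36, EF_Task 8=42) = 42; EF_Task 9 = 42+7 = 49
Expected project duration μ = 49 days. Critical path: Task 2 → Task 3 → Task 5 → Task 8 → Task 9.

Variance along critical path = 0.444 + 0.111 + 5.444 + 9.000 + 2.778 = 17.778; σ = √17.778 = 4.216 days.
Z = (47 − 49) / 4.216 = -0.474
P(T ≤ 47) = Φ(-0.474) ≈ 0.318

0.318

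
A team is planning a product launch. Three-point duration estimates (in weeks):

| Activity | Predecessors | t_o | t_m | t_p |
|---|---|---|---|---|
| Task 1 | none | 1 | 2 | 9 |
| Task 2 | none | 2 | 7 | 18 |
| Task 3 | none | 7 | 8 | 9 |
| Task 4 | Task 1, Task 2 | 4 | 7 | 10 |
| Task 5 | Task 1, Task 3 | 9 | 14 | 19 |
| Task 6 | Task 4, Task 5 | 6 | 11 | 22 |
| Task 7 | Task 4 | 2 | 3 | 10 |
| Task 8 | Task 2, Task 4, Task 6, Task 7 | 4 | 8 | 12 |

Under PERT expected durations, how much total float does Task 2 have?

te_Task 1 = (1 + 4·2 + 9)/6 = 18/6 = 3
te_Task 2 = (2 + 4·7 + 18)/6 = 48/6 = 8
te_Task 3 = (7 + 4·8 + 9)/6 = 48/6 = 8
te_Task 4 = (4 + 4·7 + 10)/6 = 42/6 = 7
te_Task 5 = (9 + 4·14 + 19)/6 = 84/6 = 14
te_Task 6 = (6 + 4·11 + 22)/6 = 72/6 = 12
te_Task 7 = (2 + 4·3 + 10)/6 = 24/6 = 4
te_Task 8 = (4 + 4·8 + 12)/6 = 48/6 = 8

Forward pass:
ES_Task 1 = 0; EF_Task 1 = 3
ES_Task 2 = 0; EF_Task 2 = 8
ES_Task 3 = 0; EF_Task 3 = 8
ES_Task 4 = max(EF_Task 1=3, EF_Task 2=8) = 8; EF_Task 4 = 8+7 = 15
ES_Task 5 = max(EF_Task 1=3, EF_Task 3=8) = 8; EF_Task 5 = 8+14 = 22
ES_Task 6 = max(EF_Task 4=15, EF_Task 5=22) = 22; EF_Task 6 = 22+12 = 34
ES_Task 7 = 15; EF_Task 7 = 15+4 = 19
ES_Task 8 = max(EF_Task 2=8, EF_Task 4=15, EF_Task 6=34, EF_Task 7=19) = 34; EF_Task 8 = 34+8 = 42
Expected project duration μ = 42 weeks. Critical path: Task 3 → Task 5 → Task 6 → Task 8.

Backward pass:
LF_Task 8 = 42; LS_Task 8 = 42−8 = 34
LF_Task 7 = LS_Task 8 = 34; LS_Task 7 = 34−4 = 30
LF_Task 6 = LS_Task 8 = 34; LS_Task 6 = 34−12 = 22
LF_Task 5 = LS_Task 6 = 22; LS_Task 5 = 22−14 = 8
LF_Task 4 = min(LS_Task 6=22, LS_Task 7=30, LS_Task 8=34) = 22; LS_Task 4 = 22−7 = 15
LF_Task 3 = LS_Task 5 = 8; LS_Task 3 = 8−8 = 0
LF_Task 2 = min(LS_Task 4=15, LS_Task 8=34) = 15; LS_Task 2 = 15−8 = 7
LF_Task 1 = min(LS_Task 4=15, LS_Task 5=8) = 8; LS_Task 1 = 8−3 = 5
Slack_Task 2 = LS_Task 2 − ES_Task 2 = 7 − 0 = 7

7 weeks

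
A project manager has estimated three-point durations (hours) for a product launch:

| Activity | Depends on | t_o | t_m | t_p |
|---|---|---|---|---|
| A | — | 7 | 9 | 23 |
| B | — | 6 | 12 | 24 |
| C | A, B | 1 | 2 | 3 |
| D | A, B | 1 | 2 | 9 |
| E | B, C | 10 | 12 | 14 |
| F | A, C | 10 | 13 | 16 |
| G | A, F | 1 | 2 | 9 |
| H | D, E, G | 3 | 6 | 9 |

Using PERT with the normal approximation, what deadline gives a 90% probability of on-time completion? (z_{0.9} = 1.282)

41.6 hours

te_A = (7 + 4·9 + 23)/6 = 66/6 = 11; σ²_A = ((23−7)/6)² = 7.111
te_B = (6 + 4·12 + 24)/6 = 78/6 = 13; σ²_B = ((24−6)/6)² = 9.000
te_C = (1 + 4·2 + 3)/6 = 12/6 = 2; σ²_C = ((3−1)/6)² = 0.111
te_D = (1 + 4·2 + 9)/6 = 18/6 = 3; σ²_D = ((9−1)/6)² = 1.778
te_E = (10 + 4·12 + 14)/6 = 72/6 = 12; σ²_E = ((14−10)/6)² = 0.444
te_F = (10 + 4·13 + 16)/6 = 78/6 = 13; σ²_F = ((16−10)/6)² = 1.000
te_G = (1 + 4·2 + 9)/6 = 18/6 = 3; σ²_G = ((9−1)/6)² = 1.778
te_H = (3 + 4·6 + 9)/6 = 36/6 = 6; σ²_H = ((9−3)/6)² = 1.000

Forward pass:
ES_A = 0; EF_A = 11
ES_B = 0; EF_B = 13
ES_C = max(EF_A=11, EF_B=13) = 13; EF_C = 13+2 = 15
ES_D = max(EF_A=11, EF_B=13) = 13; EF_D = 13+3 = 16
ES_E = max(EF_B=13, EF_C=15) = 15; EF_E = 15+12 = 27
ES_F = max(EF_A=11, EF_C=15) = 15; EF_F = 15+13 = 28
ES_G = max(EF_A=11, EF_F=28) = 28; EF_G = 28+3 = 31
ES_H = max(EF_D=16, EF_E=27, EF_G=31) = 31; EF_H = 31+6 = 37
Expected project duration μ = 37 hours. Critical path: B → C → F → G → H.

Variance along critical path = 9.000 + 0.111 + 1.000 + 1.778 + 1.000 = 12.889; σ = 3.590 hours.
D = μ + z·σ = 37 + 1.282·3.590 = 41.6 hours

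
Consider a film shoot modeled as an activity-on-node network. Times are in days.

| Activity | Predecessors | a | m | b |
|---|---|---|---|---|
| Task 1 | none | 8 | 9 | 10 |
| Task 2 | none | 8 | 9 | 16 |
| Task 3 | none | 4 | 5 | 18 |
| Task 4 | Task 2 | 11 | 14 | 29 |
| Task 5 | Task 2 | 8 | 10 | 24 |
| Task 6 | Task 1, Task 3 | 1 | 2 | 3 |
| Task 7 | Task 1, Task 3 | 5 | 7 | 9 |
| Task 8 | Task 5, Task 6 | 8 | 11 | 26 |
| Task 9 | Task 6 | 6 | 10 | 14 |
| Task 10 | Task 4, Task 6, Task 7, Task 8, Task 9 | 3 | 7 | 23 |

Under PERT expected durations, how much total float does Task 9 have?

14 days

te_Task 1 = (8 + 4·9 + 10)/6 = 54/6 = 9
te_Task 2 = (8 + 4·9 + 16)/6 = 60/6 = 10
te_Task 3 = (4 + 4·5 + 18)/6 = 42/6 = 7
te_Task 4 = (11 + 4·14 + 29)/6 = 96/6 = 16
te_Task 5 = (8 + 4·10 + 24)/6 = 72/6 = 12
te_Task 6 = (1 + 4·2 + 3)/6 = 12/6 = 2
te_Task 7 = (5 + 4·7 + 9)/6 = 42/6 = 7
te_Task 8 = (8 + 4·11 + 26)/6 = 78/6 = 13
te_Task 9 = (6 + 4·10 + 14)/6 = 60/6 = 10
te_Task 10 = (3 + 4·7 + 23)/6 = 54/6 = 9

Forward pass:
ES_Task 1 = 0; EF_Task 1 = 9
ES_Task 2 = 0; EF_Task 2 = 10
ES_Task 3 = 0; EF_Task 3 = 7
ES_Task 4 = 10; EF_Task 4 = 10+16 = 26
ES_Task 5 = 10; EF_Task 5 = 10+12 = 22
ES_Task 6 = max(EF_Task 1=9, EF_Task 3=7) = 9; EF_Task 6 = 9+2 = 11
ES_Task 7 = max(EF_Task 1=9, EF_Task 3=7) = 9; EF_Task 7 = 9+7 = 16
ES_Task 8 = max(EF_Task 5=22, EF_Task 6=11) = 22; EF_Task 8 = 22+13 = 35
ES_Task 9 = 11; EF_Task 9 = 11+10 = 21
ES_Task 10 = max(EF_Task 4=26, EF_Task 6=11, EF_Task 7=16, EF_Task 8=35, EF_Task 9=21) = 35; EF_Task 10 = 35+9 = 44
Expected project duration μ = 44 days. Critical path: Task 2 → Task 5 → Task 8 → Task 10.

Backward pass:
LF_Task 10 = 44; LS_Task 10 = 44−9 = 35
LF_Task 9 = LS_Task 10 = 35; LS_Task 9 = 35−10 = 25
LF_Task 8 = LS_Task 10 = 35; LS_Task 8 = 35−13 = 22
LF_Task 7 = LS_Task 10 = 35; LS_Task 7 = 35−7 = 28
LF_Task 6 = min(LS_Task 8=22, LS_Task 9=25, LS_Task 10=35) = 22; LS_Task 6 = 22−2 = 20
LF_Task 5 = LS_Task 8 = 22; LS_Task 5 = 22−12 = 10
LF_Task 4 = LS_Task 10 = 35; LS_Task 4 = 35−16 = 19
LF_Task 3 = min(LS_Task 6=20, LS_Task 7=28) = 20; LS_Task 3 = 20−7 = 13
LF_Task 2 = min(LS_Task 4=19, LS_Task 5=10) = 10; LS_Task 2 = 10−10 = 0
LF_Task 1 = min(LS_Task 6=20, LS_Task 7=28) = 20; LS_Task 1 = 20−9 = 11
Slack_Task 9 = LS_Task 9 − ES_Task 9 = 25 − 11 = 14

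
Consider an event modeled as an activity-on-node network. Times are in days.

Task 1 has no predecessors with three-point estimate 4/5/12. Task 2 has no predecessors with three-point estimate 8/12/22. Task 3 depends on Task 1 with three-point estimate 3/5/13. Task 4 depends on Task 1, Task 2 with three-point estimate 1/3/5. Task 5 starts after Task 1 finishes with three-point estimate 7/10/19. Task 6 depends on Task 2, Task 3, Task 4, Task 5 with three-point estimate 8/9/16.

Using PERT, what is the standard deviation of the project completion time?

2.75 days

te_Task 1 = (4 + 4·5 + 12)/6 = 36/6 = 6; σ²_Task 1 = ((12−4)/6)² = 1.778
te_Task 2 = (8 + 4·12 + 22)/6 = 78/6 = 13; σ²_Task 2 = ((22−8)/6)² = 5.444
te_Task 3 = (3 + 4·5 + 13)/6 = 36/6 = 6; σ²_Task 3 = ((13−3)/6)² = 2.778
te_Task 4 = (1 + 4·3 + 5)/6 = 18/6 = 3; σ²_Task 4 = ((5−1)/6)² = 0.444
te_Task 5 = (7 + 4·10 + 19)/6 = 66/6 = 11; σ²_Task 5 = ((19−7)/6)² = 4.000
te_Task 6 = (8 + 4·9 + 16)/6 = 60/6 = 10; σ²_Task 6 = ((16−8)/6)² = 1.778

Forward pass:
ES_Task 1 = 0; EF_Task 1 = 6
ES_Task 2 = 0; EF_Task 2 = 13
ES_Task 3 = 6; EF_Task 3 = 6+6 = 12
ES_Task 4 = max(EF_Task 1=6, EF_Task 2=13) = 13; EF_Task 4 = 13+3 = 16
ES_Task 5 = 6; EF_Task 5 = 6+11 = 17
ES_Task 6 = max(EF_Task 2=13, EF_Task 3=12, EF_Task 4=16, EF_Task 5=17) = 17; EF_Task 6 = 17+10 = 27
Expected project duration μ = 27 days. Critical path: Task 1 → Task 5 → Task 6.

Variance along critical path = 1.778 + 4.000 + 1.778 = 7.556
σ = √7.556 = 2.749 days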